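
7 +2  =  9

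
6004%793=453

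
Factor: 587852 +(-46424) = 2^2 *3^1*45119^1= 541428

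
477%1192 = 477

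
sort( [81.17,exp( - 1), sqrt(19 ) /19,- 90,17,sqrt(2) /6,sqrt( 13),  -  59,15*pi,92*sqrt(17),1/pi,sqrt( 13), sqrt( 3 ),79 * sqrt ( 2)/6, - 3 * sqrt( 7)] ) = [  -  90 ,- 59,-3*  sqrt(7 ), sqrt( 19)/19,sqrt( 2)/6, 1/pi , exp( - 1 ) , sqrt ( 3),sqrt(13),sqrt(13),17,79*sqrt( 2)/6,15* pi,81.17, 92*sqrt( 17)]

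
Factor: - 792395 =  - 5^1*19^2*439^1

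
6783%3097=589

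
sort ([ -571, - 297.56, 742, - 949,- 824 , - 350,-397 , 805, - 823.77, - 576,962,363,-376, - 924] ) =[ - 949 , - 924, - 824, - 823.77, - 576, - 571,-397, - 376,  -  350, - 297.56,363, 742, 805, 962 ] 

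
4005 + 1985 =5990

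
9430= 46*205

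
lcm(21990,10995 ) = 21990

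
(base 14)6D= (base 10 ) 97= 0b1100001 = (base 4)1201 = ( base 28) 3D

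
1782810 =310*5751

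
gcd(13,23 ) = 1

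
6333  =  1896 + 4437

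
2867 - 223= 2644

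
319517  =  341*937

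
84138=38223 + 45915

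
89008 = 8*11126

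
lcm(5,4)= 20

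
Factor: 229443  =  3^1  *  76481^1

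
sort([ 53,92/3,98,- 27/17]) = [ - 27/17, 92/3, 53 , 98]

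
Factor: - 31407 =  - 3^1  *19^2*29^1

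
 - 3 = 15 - 18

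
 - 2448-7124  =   -9572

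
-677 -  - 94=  - 583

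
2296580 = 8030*286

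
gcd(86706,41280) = 6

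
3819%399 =228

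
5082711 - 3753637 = 1329074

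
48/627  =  16/209 =0.08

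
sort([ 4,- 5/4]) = [ - 5/4,4 ]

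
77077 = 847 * 91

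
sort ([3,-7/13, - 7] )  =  [ - 7, - 7/13,3]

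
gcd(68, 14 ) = 2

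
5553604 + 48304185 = 53857789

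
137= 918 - 781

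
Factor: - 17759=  - 7^1*43^1*59^1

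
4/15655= 4/15655 = 0.00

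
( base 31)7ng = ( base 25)bn6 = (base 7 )30511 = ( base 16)1d20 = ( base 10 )7456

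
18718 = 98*191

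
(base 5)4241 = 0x23b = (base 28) kb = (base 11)47a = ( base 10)571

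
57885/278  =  57885/278 = 208.22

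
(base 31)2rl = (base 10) 2780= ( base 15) C55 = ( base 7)11051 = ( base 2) 101011011100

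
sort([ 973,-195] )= [ - 195,973 ] 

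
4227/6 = 1409/2 = 704.50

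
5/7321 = 5/7321 = 0.00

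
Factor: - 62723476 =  - 2^2*1009^1*15541^1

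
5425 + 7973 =13398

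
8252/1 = 8252 = 8252.00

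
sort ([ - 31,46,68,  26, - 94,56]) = [ - 94,-31, 26,46 , 56, 68 ]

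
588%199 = 190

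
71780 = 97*740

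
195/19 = 10 + 5/19 = 10.26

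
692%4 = 0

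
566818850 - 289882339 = 276936511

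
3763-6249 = - 2486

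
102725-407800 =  - 305075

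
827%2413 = 827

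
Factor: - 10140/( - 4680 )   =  13/6 = 2^ ( - 1)*3^( - 1 )*13^1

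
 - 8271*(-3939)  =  32579469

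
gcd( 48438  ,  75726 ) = 18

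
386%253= 133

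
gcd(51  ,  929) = 1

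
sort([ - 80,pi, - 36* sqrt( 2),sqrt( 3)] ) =[ - 80, - 36 * sqrt(2), sqrt( 3),pi]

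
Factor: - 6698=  - 2^1*17^1 * 197^1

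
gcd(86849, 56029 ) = 1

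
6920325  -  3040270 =3880055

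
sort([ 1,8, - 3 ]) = [ - 3,1, 8]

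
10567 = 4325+6242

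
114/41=114/41=2.78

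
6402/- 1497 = - 5 + 361/499=-4.28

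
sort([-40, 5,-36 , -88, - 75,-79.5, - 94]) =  [ - 94,-88,-79.5,-75, - 40, - 36, 5 ] 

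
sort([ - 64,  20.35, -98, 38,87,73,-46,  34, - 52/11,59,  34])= [ - 98, - 64, - 46, - 52/11,20.35, 34, 34,  38,59,  73 , 87]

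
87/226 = 87/226 = 0.38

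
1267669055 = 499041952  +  768627103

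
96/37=2 + 22/37 = 2.59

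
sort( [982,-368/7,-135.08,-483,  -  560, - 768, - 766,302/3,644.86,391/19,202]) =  [-768, - 766,-560, - 483, - 135.08, -368/7,391/19, 302/3,  202 , 644.86,982]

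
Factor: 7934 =2^1*3967^1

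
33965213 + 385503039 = 419468252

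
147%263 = 147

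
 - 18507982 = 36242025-54750007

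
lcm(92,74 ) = 3404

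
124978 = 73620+51358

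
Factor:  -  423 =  - 3^2*47^1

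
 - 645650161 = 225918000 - 871568161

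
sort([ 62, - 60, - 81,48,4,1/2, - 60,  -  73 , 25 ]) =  [ - 81, - 73, - 60, - 60 , 1/2,4 , 25,48,62]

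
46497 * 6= 278982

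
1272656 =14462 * 88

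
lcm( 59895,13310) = 119790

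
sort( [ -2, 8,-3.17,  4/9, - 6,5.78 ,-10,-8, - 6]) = [- 10, - 8,-6, - 6 ,-3.17 , - 2, 4/9, 5.78, 8 ] 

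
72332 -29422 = 42910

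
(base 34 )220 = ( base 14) c20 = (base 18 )764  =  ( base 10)2380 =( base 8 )4514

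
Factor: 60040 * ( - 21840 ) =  - 2^7 * 3^1*5^2*7^1*13^1 * 19^1*79^1 = -1311273600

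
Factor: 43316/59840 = 637/880= 2^(- 4 )*5^( - 1)*7^2*11^( - 1 )*13^1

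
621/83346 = 207/27782 = 0.01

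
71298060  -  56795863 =14502197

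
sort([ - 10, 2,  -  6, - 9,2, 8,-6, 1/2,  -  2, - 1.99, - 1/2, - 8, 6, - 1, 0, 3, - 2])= [ - 10, - 9, - 8, -6, - 6, - 2, - 2, - 1.99, - 1, - 1/2, 0, 1/2,2,  2,  3,6,8]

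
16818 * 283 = 4759494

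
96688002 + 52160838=148848840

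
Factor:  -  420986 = -2^1*37^1*5689^1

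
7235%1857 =1664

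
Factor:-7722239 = -7^1*179^1*6163^1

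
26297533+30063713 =56361246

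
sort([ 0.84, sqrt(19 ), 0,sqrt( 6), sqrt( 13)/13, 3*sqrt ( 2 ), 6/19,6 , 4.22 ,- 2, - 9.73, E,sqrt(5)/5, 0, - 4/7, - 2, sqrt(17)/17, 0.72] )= [-9.73,-2,  -  2, -4/7, 0,0, sqrt( 17 ) /17, sqrt( 13 ) /13, 6/19,sqrt(5)/5, 0.72, 0.84 , sqrt( 6), E, 4.22, 3*sqrt( 2),  sqrt(19 ),6]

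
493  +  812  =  1305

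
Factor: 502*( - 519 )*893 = -2^1*3^1*19^1*47^1*173^1*251^1 = -  232660434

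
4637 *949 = 4400513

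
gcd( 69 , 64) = 1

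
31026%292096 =31026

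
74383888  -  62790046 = 11593842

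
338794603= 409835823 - 71041220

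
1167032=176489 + 990543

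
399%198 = 3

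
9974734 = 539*18506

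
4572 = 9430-4858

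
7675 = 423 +7252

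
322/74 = 4 + 13/37 = 4.35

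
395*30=11850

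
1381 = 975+406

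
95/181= 95/181 = 0.52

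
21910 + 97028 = 118938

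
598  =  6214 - 5616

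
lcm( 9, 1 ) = 9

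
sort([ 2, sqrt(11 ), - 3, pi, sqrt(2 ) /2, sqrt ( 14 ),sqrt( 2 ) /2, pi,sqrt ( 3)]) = [ - 3,sqrt( 2)/2,sqrt (2)/2, sqrt(3 ), 2,pi , pi, sqrt( 11),sqrt( 14)]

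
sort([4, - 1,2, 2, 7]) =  [-1,2,  2,4,7 ] 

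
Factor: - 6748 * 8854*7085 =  - 2^3*5^1*7^1*13^1 * 19^1*109^1*233^1*241^1 = - 423306021320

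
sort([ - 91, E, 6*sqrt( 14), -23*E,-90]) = [ - 91 ,  -  90, - 23  *E, E, 6*sqrt(14)] 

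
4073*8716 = 35500268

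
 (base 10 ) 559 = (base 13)340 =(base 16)22f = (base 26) LD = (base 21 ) 15D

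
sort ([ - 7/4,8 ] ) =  [  -  7/4, 8]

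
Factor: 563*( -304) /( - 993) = 171152/993 =2^4*3^( - 1)*19^1*331^( - 1 )*563^1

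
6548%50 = 48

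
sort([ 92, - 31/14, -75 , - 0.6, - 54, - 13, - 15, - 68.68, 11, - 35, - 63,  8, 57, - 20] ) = [ - 75, - 68.68, - 63,-54, - 35, - 20, - 15,  -  13,  -  31/14, - 0.6 , 8, 11, 57, 92]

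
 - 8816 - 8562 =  - 17378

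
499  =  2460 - 1961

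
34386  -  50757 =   -  16371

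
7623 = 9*847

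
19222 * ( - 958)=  - 18414676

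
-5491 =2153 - 7644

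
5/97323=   5/97323  =  0.00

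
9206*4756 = 43783736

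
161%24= 17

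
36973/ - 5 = -36973/5 = - 7394.60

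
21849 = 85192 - 63343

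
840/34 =420/17 = 24.71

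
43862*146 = 6403852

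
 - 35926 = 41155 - 77081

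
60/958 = 30/479 = 0.06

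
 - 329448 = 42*( - 7844) 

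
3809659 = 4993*763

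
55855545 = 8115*6883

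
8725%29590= 8725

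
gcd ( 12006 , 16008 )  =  4002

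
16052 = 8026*2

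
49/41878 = 49/41878=   0.00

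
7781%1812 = 533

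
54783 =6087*9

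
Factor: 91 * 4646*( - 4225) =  - 2^1*5^2*7^1*13^3 * 23^1*101^1 =- 1786270850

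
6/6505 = 6/6505= 0.00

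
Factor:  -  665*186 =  - 2^1 * 3^1*5^1*7^1 * 19^1*31^1 = - 123690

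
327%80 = 7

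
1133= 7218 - 6085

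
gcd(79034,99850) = 2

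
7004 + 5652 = 12656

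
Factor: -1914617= - 383^1*4999^1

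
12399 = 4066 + 8333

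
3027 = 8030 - 5003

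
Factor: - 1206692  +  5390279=3^2*464843^1 = 4183587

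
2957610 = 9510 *311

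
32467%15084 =2299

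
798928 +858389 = 1657317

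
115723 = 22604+93119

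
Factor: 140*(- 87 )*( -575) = 7003500 = 2^2*3^1*5^3 * 7^1 * 23^1*29^1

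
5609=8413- 2804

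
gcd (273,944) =1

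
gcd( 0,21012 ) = 21012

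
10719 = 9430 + 1289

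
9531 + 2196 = 11727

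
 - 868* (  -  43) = 37324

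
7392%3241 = 910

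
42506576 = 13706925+28799651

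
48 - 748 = -700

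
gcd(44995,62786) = 1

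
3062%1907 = 1155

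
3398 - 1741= 1657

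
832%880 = 832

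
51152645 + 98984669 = 150137314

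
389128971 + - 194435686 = 194693285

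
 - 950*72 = -68400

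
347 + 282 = 629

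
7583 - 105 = 7478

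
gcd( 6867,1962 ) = 981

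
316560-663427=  - 346867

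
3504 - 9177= - 5673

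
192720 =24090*8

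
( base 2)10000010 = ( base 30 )4A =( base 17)7B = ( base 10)130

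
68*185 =12580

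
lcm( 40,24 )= 120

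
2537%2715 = 2537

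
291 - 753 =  - 462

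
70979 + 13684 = 84663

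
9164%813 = 221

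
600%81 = 33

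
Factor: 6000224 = 2^5*187507^1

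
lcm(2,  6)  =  6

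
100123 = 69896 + 30227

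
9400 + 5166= 14566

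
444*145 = 64380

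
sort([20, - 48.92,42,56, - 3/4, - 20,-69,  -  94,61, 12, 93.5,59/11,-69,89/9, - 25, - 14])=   [ - 94, - 69, - 69 , - 48.92,  -  25, - 20, - 14, - 3/4,59/11,89/9 , 12,20,42, 56 , 61, 93.5]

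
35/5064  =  35/5064 = 0.01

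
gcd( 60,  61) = 1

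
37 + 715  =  752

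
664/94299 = 664/94299 = 0.01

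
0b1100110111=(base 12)587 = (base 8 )1467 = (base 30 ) RD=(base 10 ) 823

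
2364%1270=1094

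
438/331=438/331=1.32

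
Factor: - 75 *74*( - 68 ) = 377400 = 2^3*3^1* 5^2*17^1 * 37^1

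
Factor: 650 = 2^1*5^2*13^1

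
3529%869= 53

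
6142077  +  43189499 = 49331576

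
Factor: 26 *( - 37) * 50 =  - 2^2*5^2*13^1 * 37^1= - 48100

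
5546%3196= 2350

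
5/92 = 5/92 = 0.05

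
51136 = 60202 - 9066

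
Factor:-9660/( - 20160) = 23/48= 2^(-4)*3^( - 1)*23^1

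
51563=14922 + 36641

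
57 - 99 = - 42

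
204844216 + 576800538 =781644754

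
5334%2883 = 2451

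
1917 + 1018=2935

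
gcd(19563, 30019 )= 1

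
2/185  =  2/185 = 0.01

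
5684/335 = 5684/335 = 16.97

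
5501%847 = 419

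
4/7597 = 4/7597=   0.00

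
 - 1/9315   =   - 1/9315 = -0.00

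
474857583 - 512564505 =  - 37706922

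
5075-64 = 5011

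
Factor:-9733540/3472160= - 2^( - 3 ) * 21701^(-1 )*486677^1=- 486677/173608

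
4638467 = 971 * 4777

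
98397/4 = 24599 + 1/4 = 24599.25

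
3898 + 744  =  4642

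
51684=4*12921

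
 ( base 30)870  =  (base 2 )1110011110010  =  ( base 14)29b4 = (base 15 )22e0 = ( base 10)7410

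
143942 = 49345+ 94597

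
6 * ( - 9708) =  - 58248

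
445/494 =445/494 = 0.90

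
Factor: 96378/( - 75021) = - 2^1*17^ ( - 1)*1471^( - 1)*16063^1 = - 32126/25007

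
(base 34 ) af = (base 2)101100011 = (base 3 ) 111011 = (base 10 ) 355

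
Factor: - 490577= - 490577^1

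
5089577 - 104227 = 4985350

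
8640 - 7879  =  761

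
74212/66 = 1124 + 14/33 = 1124.42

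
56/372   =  14/93 = 0.15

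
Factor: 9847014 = 2^1*3^1*269^1*6101^1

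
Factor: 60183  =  3^4*743^1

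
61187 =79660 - 18473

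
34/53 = 34/53=0.64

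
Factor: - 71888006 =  - 2^1*41^1*439^1 * 1997^1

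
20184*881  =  17782104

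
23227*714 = 16584078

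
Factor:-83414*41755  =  -3482951570 =-2^1*5^1 * 7^1*179^1*233^1 * 1193^1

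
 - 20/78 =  - 10/39= - 0.26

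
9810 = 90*109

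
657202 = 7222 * 91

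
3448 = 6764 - 3316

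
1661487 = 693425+968062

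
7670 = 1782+5888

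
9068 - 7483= 1585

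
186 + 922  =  1108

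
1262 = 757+505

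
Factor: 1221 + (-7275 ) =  -2^1 *3^1 *1009^1 = - 6054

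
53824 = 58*928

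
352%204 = 148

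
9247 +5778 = 15025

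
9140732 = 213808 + 8926924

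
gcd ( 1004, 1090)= 2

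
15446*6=92676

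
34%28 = 6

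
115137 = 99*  1163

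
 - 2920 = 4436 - 7356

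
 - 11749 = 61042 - 72791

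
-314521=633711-948232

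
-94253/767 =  - 94253/767 = - 122.89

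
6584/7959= 6584/7959=0.83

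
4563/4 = 1140 + 3/4 = 1140.75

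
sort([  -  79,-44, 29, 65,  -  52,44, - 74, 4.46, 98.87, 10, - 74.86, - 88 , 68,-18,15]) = [ -88, - 79,  -  74.86, - 74, - 52, - 44, - 18, 4.46, 10,  15,29, 44,65, 68, 98.87 ]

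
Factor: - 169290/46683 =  - 330/91 = - 2^1* 3^1*5^1*7^( - 1)*11^1*13^( - 1 )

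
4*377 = 1508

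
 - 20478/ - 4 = 5119+1/2 = 5119.50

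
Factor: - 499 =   -  499^1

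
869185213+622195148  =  1491380361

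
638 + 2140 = 2778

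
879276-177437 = 701839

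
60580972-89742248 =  - 29161276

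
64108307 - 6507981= 57600326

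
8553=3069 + 5484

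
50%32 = 18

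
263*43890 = 11543070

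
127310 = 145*878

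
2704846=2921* 926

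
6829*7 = 47803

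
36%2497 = 36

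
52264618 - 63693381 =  - 11428763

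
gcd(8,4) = 4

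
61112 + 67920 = 129032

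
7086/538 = 3543/269 = 13.17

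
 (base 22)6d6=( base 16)C7C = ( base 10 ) 3196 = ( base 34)2q0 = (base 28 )424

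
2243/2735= 2243/2735 = 0.82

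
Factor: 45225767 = 3391^1 * 13337^1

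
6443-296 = 6147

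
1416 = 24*59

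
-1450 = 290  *(-5 )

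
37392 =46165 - 8773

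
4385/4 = 1096 + 1/4 = 1096.25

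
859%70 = 19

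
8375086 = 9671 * 866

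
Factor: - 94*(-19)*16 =2^5*19^1 * 47^1 = 28576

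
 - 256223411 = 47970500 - 304193911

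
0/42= 0 = 0.00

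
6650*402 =2673300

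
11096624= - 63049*( - 176)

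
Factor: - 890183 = - 7^2*37^1*491^1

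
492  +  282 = 774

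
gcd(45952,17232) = 5744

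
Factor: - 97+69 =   -  2^2*7^1  =  - 28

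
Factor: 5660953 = 199^1*28447^1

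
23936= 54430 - 30494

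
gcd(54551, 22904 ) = 7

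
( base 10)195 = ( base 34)5P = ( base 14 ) DD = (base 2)11000011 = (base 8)303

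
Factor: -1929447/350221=-83889/15227 = - 3^3*13^1* 239^1*15227^( -1)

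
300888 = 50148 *6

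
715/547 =1 + 168/547 = 1.31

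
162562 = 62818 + 99744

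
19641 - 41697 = -22056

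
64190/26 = 2468 + 11/13 = 2468.85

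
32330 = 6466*5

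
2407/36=66  +  31/36 = 66.86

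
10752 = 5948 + 4804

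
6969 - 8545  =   - 1576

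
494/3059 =26/161= 0.16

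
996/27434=498/13717 = 0.04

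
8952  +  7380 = 16332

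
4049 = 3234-- 815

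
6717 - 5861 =856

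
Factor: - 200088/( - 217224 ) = 397/431 = 397^1*431^( - 1) 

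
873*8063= 7038999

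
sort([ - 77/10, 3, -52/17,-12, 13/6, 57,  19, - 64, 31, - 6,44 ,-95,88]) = [-95, - 64,-12,-77/10,-6, - 52/17,13/6,3  ,  19, 31,44,  57,  88] 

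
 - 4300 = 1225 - 5525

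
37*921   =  34077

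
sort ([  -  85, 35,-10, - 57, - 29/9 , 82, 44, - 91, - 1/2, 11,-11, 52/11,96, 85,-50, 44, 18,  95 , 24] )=[ - 91, - 85 , - 57, - 50, - 11, - 10, - 29/9, - 1/2, 52/11,11, 18,24, 35, 44, 44, 82, 85, 95, 96]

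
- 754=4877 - 5631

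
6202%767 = 66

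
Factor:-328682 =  -2^1*164341^1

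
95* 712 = 67640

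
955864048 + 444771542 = 1400635590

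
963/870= 1  +  31/290 = 1.11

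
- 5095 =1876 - 6971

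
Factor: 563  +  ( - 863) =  - 2^2 *3^1 * 5^2 = - 300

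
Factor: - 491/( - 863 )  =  491^1*863^(  -  1) 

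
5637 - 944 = 4693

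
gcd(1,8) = 1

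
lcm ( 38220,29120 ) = 611520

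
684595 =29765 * 23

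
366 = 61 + 305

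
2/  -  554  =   - 1/277 = -0.00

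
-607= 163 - 770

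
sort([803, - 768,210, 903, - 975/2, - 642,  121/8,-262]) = [ - 768, - 642, - 975/2,-262,121/8 , 210,803,903 ] 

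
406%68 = 66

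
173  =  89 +84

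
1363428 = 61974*22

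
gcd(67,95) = 1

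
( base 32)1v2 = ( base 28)2G2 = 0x7e2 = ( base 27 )2kk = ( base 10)2018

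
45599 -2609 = 42990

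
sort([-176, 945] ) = [ - 176 , 945 ] 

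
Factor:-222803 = -7^2*4547^1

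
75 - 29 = 46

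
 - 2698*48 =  - 129504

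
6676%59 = 9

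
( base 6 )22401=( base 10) 3169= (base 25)51j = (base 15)e14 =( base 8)6141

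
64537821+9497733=74035554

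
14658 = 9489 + 5169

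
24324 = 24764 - 440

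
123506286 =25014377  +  98491909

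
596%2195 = 596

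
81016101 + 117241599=198257700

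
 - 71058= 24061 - 95119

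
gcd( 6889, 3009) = 1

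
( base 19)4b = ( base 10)87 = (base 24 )3F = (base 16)57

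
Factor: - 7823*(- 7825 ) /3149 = 61214975/3149=5^2 * 47^( - 1) * 67^( - 1)*313^1*7823^1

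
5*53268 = 266340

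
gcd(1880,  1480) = 40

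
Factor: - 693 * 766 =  - 2^1*3^2*7^1 *11^1 * 383^1 = -  530838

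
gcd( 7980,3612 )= 84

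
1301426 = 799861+501565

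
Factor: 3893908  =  2^2*43^1* 22639^1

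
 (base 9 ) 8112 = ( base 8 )13444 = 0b1011100100100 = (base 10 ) 5924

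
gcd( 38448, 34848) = 144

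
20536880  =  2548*8060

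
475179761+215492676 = 690672437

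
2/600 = 1/300 = 0.00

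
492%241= 10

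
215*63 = 13545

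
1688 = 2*844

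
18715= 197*95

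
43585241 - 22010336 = 21574905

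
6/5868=1/978 = 0.00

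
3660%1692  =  276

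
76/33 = 2 + 10/33 = 2.30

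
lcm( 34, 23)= 782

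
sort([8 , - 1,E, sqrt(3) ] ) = [ - 1,sqrt(3),E, 8 ] 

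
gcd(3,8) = 1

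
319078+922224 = 1241302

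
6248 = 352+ 5896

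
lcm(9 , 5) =45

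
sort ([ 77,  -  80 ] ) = [ - 80, 77]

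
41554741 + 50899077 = 92453818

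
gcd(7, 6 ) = 1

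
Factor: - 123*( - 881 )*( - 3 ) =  - 325089 = - 3^2* 41^1*881^1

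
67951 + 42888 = 110839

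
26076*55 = 1434180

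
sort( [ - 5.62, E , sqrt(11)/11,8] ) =[  -  5.62,sqrt(11)/11, E, 8] 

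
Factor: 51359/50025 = 3^( - 1) * 5^( - 2)*7^1*11^1 =77/75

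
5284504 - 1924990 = 3359514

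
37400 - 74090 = -36690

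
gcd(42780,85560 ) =42780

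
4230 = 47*90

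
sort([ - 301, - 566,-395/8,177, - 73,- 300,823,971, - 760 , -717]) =[-760, - 717, - 566, - 301, - 300, - 73 , - 395/8,177 , 823,971 ]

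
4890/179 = 4890/179 = 27.32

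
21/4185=7/1395 = 0.01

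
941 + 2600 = 3541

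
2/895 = 2/895 = 0.00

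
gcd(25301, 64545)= 1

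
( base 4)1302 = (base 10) 114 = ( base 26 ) 4a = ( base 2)1110010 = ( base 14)82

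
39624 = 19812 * 2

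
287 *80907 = 23220309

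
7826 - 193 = 7633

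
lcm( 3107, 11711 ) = 152243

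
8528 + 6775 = 15303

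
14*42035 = 588490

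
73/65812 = 73/65812 = 0.00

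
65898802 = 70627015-4728213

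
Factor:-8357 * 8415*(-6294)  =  442620231570 =2^1  *3^3*5^1*11^1*17^1*61^1*137^1*1049^1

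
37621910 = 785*47926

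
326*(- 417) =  - 135942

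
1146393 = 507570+638823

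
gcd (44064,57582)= 18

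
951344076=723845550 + 227498526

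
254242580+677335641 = 931578221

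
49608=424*117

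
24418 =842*29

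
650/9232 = 325/4616  =  0.07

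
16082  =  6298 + 9784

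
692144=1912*362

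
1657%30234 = 1657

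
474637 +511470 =986107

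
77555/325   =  238 + 41/65 = 238.63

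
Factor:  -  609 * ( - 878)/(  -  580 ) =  - 9219/10 = -2^( - 1 )  *  3^1*5^ ( - 1)*7^1*439^1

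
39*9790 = 381810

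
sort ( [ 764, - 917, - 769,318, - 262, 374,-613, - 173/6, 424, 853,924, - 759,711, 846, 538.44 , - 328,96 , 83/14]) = [ - 917, - 769, - 759, - 613, - 328, - 262, - 173/6,83/14, 96, 318 , 374,424,538.44, 711, 764, 846,853, 924 ]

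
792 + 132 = 924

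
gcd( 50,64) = 2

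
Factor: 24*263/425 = 6312/425 = 2^3*  3^1*  5^( - 2 ) * 17^( - 1)*263^1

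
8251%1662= 1603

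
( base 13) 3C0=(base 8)1227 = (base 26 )PD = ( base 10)663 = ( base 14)355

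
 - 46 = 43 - 89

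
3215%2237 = 978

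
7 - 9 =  - 2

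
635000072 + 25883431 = 660883503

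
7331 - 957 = 6374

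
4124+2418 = 6542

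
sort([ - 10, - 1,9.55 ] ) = [ - 10, - 1, 9.55]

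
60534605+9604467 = 70139072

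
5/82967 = 5/82967= 0.00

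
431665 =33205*13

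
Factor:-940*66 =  - 2^3*3^1*5^1*11^1  *47^1  =  -62040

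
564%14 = 4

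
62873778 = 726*86603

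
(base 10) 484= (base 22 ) 100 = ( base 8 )744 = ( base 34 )E8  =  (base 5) 3414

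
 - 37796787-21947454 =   -  59744241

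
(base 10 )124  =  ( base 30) 44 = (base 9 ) 147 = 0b1111100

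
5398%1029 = 253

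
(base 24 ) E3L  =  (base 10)8157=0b1111111011101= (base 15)263c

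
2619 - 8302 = - 5683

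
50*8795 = 439750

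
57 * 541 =30837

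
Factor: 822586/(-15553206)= - 3^(-2)*19^1*103^(- 1) * 8389^( - 1 ) *21647^1 = -  411293/7776603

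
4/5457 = 4/5457 =0.00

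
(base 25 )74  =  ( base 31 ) 5O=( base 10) 179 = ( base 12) 12B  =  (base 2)10110011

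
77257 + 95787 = 173044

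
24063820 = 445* 54076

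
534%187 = 160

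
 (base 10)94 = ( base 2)1011110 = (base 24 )3m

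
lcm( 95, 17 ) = 1615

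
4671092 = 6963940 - 2292848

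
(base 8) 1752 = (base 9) 1333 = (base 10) 1002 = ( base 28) 17M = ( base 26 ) 1ce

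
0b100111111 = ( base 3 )102211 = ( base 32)9V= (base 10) 319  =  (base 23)DK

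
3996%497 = 20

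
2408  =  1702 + 706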